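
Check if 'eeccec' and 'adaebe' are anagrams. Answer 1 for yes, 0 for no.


Sort characters of 'eeccec': 'ccceee'
Sort characters of 'adaebe': 'aabdee'
Sorted forms differ -> they are NOT anagrams
Result: 0

0


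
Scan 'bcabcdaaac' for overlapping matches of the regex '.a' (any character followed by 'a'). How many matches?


Pattern: .a means any character followed by 'a'.
Scanning 'bcabcdaaac' position-by-position:
  Pos 0: window 'bc' -> no
  Pos 1: window 'ca' -> MATCH
  Pos 2: window 'ab' -> no
  Pos 3: window 'bc' -> no
  Pos 4: window 'cd' -> no
  Pos 5: window 'da' -> MATCH
  Pos 6: window 'aa' -> MATCH
  Pos 7: window 'aa' -> MATCH
  Pos 8: window 'ac' -> no
  Pos 9: window 'c' -> no
Total matches: 4

4


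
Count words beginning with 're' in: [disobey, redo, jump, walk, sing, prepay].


Checking each word for prefix 're':
  'disobey' -> no (count: 0)
  'redo' -> YES, starts with 're' (count: 1)
  'jump' -> no (count: 1)
  'walk' -> no (count: 1)
  'sing' -> no (count: 1)
  'prepay' -> no (count: 1)
Total with prefix 're': 1

1


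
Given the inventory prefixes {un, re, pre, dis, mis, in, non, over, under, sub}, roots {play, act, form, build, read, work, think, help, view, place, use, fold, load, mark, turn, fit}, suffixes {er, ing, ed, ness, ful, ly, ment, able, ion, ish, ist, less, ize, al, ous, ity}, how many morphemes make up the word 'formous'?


Segmenting 'formous' against the inventory:
  'form' -> root (morpheme 1)
  'ous' -> suffix (morpheme 2)
Total morphemes: 2

2


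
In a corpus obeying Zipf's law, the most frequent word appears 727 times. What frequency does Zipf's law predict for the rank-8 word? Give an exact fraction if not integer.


Zipf's law: freq(rank) = f1 / rank
f1 = 727, rank = 8
freq = 727 / 8
GCD(727, 8) = 1
Simplified: 727/8

727/8


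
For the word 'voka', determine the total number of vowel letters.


Scanning each character of 'voka':
  Position 1: 'v' -> consonant (running count: 0)
  Position 2: 'o' -> vowel (running count: 1)
  Position 3: 'k' -> consonant (running count: 1)
  Position 4: 'a' -> vowel (running count: 2)
Total vowels: 2

2


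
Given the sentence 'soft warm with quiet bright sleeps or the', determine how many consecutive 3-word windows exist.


Word trigrams from [8] words:
  Trigram 1: (soft warm with)
  Trigram 2: (warm with quiet)
  Trigram 3: (with quiet bright)
  Trigram 4: (quiet bright sleeps)
  Trigram 5: (bright sleeps or)
  Trigram 6: (sleeps or the)
Total word trigrams: 8 - 2 = 6

6


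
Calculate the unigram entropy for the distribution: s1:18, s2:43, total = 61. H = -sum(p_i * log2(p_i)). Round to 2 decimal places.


Computing entropy H = -sum(p_i * log2(p_i)):
  s1: p = 18/61 = 0.2951, -p*log2(p) = 0.5196
  s2: p = 43/61 = 0.7049, -p*log2(p) = 0.3556
H = sum of terms = 0.8752
Rounded to 2 decimals: 0.88

0.88


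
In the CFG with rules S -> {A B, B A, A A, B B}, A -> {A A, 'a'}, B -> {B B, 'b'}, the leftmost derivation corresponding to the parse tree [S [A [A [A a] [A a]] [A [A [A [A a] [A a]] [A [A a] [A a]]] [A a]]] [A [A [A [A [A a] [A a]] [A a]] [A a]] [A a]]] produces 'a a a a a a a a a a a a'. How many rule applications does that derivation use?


Every bracketed nonterminal node [X ...] in the tree is produced by exactly one rule application.
Reading the tree off as a leftmost derivation:
  Step 1: S  =>  A A   (applied S -> A A)
  Step 2: A A  =>  A A A   (applied A -> A A)
  Step 3: A A A  =>  A A A A   (applied A -> A A)
  Step 4: A A A A  =>  a A A A   (applied A -> a)
  Step 5: a A A A  =>  a a A A   (applied A -> a)
  Step 6: a a A A  =>  a a A A A   (applied A -> A A)
  Step 7: a a A A A  =>  a a A A A A   (applied A -> A A)
  Step 8: a a A A A A  =>  a a A A A A A   (applied A -> A A)
  Step 9: a a A A A A A  =>  a a a A A A A   (applied A -> a)
  Step 10: a a a A A A A  =>  a a a a A A A   (applied A -> a)
  Step 11: a a a a A A A  =>  a a a a A A A A   (applied A -> A A)
  Step 12: a a a a A A A A  =>  a a a a a A A A   (applied A -> a)
  Step 13: a a a a a A A A  =>  a a a a a a A A   (applied A -> a)
  Step 14: a a a a a a A A  =>  a a a a a a a A   (applied A -> a)
  Step 15: a a a a a a a A  =>  a a a a a a a A A   (applied A -> A A)
  Step 16: a a a a a a a A A  =>  a a a a a a a A A A   (applied A -> A A)
  Step 17: a a a a a a a A A A  =>  a a a a a a a A A A A   (applied A -> A A)
  Step 18: a a a a a a a A A A A  =>  a a a a a a a A A A A A   (applied A -> A A)
  Step 19: a a a a a a a A A A A A  =>  a a a a a a a a A A A A   (applied A -> a)
  Step 20: a a a a a a a a A A A A  =>  a a a a a a a a a A A A   (applied A -> a)
  Step 21: a a a a a a a a a A A A  =>  a a a a a a a a a a A A   (applied A -> a)
  Step 22: a a a a a a a a a a A A  =>  a a a a a a a a a a a A   (applied A -> a)
  Step 23: a a a a a a a a a a a A  =>  a a a a a a a a a a a a   (applied A -> a)
Final yield: a a a a a a a a a a a a
Total rewrite steps: 23

23


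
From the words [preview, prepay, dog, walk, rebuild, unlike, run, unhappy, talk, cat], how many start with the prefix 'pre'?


Checking each word for prefix 'pre':
  'preview' -> YES, starts with 'pre' (count: 1)
  'prepay' -> YES, starts with 'pre' (count: 2)
  'dog' -> no (count: 2)
  'walk' -> no (count: 2)
  'rebuild' -> no (count: 2)
  'unlike' -> no (count: 2)
  'run' -> no (count: 2)
  'unhappy' -> no (count: 2)
  'talk' -> no (count: 2)
  'cat' -> no (count: 2)
Total with prefix 'pre': 2

2


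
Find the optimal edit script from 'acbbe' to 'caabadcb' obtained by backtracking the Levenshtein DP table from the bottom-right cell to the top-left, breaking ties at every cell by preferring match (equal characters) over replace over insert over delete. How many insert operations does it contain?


Edit distance = 6. Backtracking from cell (5, 8) with preference match > replace > insert > delete,
then listing the resulting alignment 'acbbe' -> 'caabadcb' left to right:
  Step 1: insert 'c' [insertion #1]
  Step 2: keep 'a'
  Step 3: replace c->a
  Step 4: keep 'b'
  Step 5: insert 'a' [insertion #2]
  Step 6: insert 'd' [insertion #3]
  Step 7: replace b->c
  Step 8: replace e->b
Total insertions: 3

3


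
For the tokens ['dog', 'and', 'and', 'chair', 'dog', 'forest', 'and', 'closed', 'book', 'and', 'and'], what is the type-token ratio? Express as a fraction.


Tokens: 11
Unique types: ('and', 'book', 'chair', 'closed', 'dog', 'forest') = 6
TTR = 6/11
Already in lowest terms.

6/11


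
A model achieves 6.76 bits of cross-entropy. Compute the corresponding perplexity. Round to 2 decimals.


Perplexity formula: PP = 2^H
H = 6.76
PP = 2^6.76
Decompose: 2^6.76 = 2^6 * 2^0.76
2^6 = 64, 2^0.76 ~ 1.6934906
PP ~ 64 * 1.6934906 = 108.3833984
Rounded to 2 decimals: 108.38

108.38


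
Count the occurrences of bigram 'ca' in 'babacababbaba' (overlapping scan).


Scanning 'babacababbaba' for bigram 'ca':
  Position 0: 'ba' -> no
  Position 1: 'ab' -> no
  Position 2: 'ba' -> no
  Position 3: 'ac' -> no
  Position 4: 'ca' -> MATCH
  Position 5: 'ab' -> no
  Position 6: 'ba' -> no
  Position 7: 'ab' -> no
  Position 8: 'bb' -> no
  Position 9: 'ba' -> no
  Position 10: 'ab' -> no
  Position 11: 'ba' -> no
Total matches: 1

1


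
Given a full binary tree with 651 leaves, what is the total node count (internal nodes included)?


Leaf nodes (terminals): 651
Internal nodes = n - 1 = 651 - 1 = 650
Total = leaves + internal = 651 + 650 = 1301

1301


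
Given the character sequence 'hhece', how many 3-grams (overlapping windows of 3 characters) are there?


String 'hhece' has length L = 5.
Number of overlapping n-grams = L - n + 1
Substituting: 5 - 3 + 1 = 3

3


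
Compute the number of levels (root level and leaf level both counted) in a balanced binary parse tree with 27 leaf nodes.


In a balanced binary tree with n leaves the deepest leaf is ceil(log2(n)) edges below the root,
so counting node levels inclusive of root and leaves gives ceil(log2(n)) + 1 levels.
log2(27) = 4.7549
ceil(4.7549) = 5
levels = 5 + 1 = 6

6


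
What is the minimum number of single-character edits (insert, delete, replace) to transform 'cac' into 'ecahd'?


Building DP table for s1='cac' (len 3) and s2='ecahd' (len 5):
       e  c  a  h  d
    0  1  2  3  4  5
  c 1  1  1  2  3  4
  a 2  2  2  1  2  3
  c 3  3  2  2  2  3
Edit distance = dp[3][5] = 3

3


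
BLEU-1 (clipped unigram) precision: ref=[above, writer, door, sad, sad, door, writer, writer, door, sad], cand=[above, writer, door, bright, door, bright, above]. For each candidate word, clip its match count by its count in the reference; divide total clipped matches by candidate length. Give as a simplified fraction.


Reference word counts: {'above': 1, 'door': 3, 'sad': 3, 'writer': 3}
Checking each candidate word (with clipping):
  'above' -> in reference (ref count 1, used 1/1) -> match (matches: 1)
  'writer' -> in reference (ref count 3, used 1/3) -> match (matches: 2)
  'door' -> in reference (ref count 3, used 1/3) -> match (matches: 3)
  'bright' -> not in reference -> no match (matches: 3)
  'door' -> in reference (ref count 3, used 2/3) -> match (matches: 4)
  'bright' -> not in reference -> no match (matches: 4)
  'above' -> ref count 1 already used up (1/1) -> clipped, no match (matches: 4)
Clipped matches: 4, Candidate length: 7
Precision = 4/7

4/7


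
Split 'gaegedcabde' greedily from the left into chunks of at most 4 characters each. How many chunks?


'gaegedcabde' has 11 characters.
Chunking with max size 4:
  Chunk 1: 'gaeg' (positions 0-3)
  Chunk 2: 'edca' (positions 4-7)
  Chunk 3: 'bde' (positions 8-10)
Total chunks: ceil(11 / 4) = 3

3


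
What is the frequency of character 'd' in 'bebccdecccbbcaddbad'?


Scanning 'bebccdecccbbcaddbad' for 'd':
  Position 5: 'd' -> MATCH (count: 1)
  Position 14: 'd' -> MATCH (count: 2)
  Position 15: 'd' -> MATCH (count: 3)
  Position 18: 'd' -> MATCH (count: 4)
Total occurrences of 'd': 4

4


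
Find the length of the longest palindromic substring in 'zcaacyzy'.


Scanning 'zcaacyzy' for palindromic substrings.
Substring at positions 1-4: 'caac'.
Check: reverse('caac') = 'caac' -> palindrome confirmed.
Neighbouring characters ('z' / 'y') break symmetry, so it cannot extend further.
No longer palindromic substring exists; longest length = 4

4


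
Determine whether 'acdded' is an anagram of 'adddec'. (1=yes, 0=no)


Sort characters of 'acdded': 'acddde'
Sort characters of 'adddec': 'acddde'
Sorted forms match -> they ARE anagrams
Result: 1

1


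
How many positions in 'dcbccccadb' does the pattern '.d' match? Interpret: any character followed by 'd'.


Pattern: .d means any character followed by 'd'.
Scanning 'dcbccccadb' position-by-position:
  Pos 0: window 'dc' -> no
  Pos 1: window 'cb' -> no
  Pos 2: window 'bc' -> no
  Pos 3: window 'cc' -> no
  Pos 4: window 'cc' -> no
  Pos 5: window 'cc' -> no
  Pos 6: window 'ca' -> no
  Pos 7: window 'ad' -> MATCH
  Pos 8: window 'db' -> no
  Pos 9: window 'b' -> no
Total matches: 1

1


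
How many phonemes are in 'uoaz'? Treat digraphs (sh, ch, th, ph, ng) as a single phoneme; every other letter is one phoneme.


Parsing 'uoaz' greedily, digraphs first:
  'u' -> vowel phoneme (phonemes so far: 1)
  'o' -> vowel phoneme (phonemes so far: 2)
  'a' -> vowel phoneme (phonemes so far: 3)
  'z' -> consonant phoneme (phonemes so far: 4)
Total phonemes: 4

4


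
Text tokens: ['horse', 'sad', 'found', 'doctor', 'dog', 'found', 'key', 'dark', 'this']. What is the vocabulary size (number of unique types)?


Listing all tokens and tracking unique types:
  Token 1: 'horse' -> NEW (unique so far: 1)
  Token 2: 'sad' -> NEW (unique so far: 2)
  Token 3: 'found' -> NEW (unique so far: 3)
  Token 4: 'doctor' -> NEW (unique so far: 4)
  Token 5: 'dog' -> NEW (unique so far: 5)
  Token 6: 'found' -> duplicate (unique so far: 5)
  Token 7: 'key' -> NEW (unique so far: 6)
  Token 8: 'dark' -> NEW (unique so far: 7)
  Token 9: 'this' -> NEW (unique so far: 8)
Unique types: ('dark', 'doctor', 'dog', 'found', 'horse', 'key', 'sad', 'this')
Vocabulary size: 8

8


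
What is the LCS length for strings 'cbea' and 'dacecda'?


DP table for LCS of 'cbea' and 'dacecda':
       d  a  c  e  c  d  a
    0  0  0  0  0  0  0  0
  c 0  0  0  1  1  1  1  1
  b 0  0  0  1  1  1  1  1
  e 0  0  0  1  2  2  2  2
  a 0  0  1  1  2  2  2  3
LCS: 'cea'
LCS length = 3

3


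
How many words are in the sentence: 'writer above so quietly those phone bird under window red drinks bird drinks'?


Counting words by splitting on spaces:
  Word 1: 'writer'
  Word 2: 'above'
  Word 3: 'so'
  Word 4: 'quietly'
  Word 5: 'those'
  Word 6: 'phone'
  Word 7: 'bird'
  Word 8: 'under'
  Word 9: 'window'
  Word 10: 'red'
  Word 11: 'drinks'
  Word 12: 'bird'
  Word 13: 'drinks'
Total words: 13

13


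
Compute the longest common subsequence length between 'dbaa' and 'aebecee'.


DP table for LCS of 'dbaa' and 'aebecee':
       a  e  b  e  c  e  e
    0  0  0  0  0  0  0  0
  d 0  0  0  0  0  0  0  0
  b 0  0  0  1  1  1  1  1
  a 0  1  1  1  1  1  1  1
  a 0  1  1  1  1  1  1  1
LCS: 'b'
LCS length = 1

1


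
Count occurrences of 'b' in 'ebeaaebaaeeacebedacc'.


Scanning 'ebeaaebaaeeacebedacc' for 'b':
  Position 1: 'b' -> MATCH (count: 1)
  Position 6: 'b' -> MATCH (count: 2)
  Position 14: 'b' -> MATCH (count: 3)
Total occurrences of 'b': 3

3


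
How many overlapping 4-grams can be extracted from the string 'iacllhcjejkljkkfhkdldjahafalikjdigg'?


String 'iacllhcjejkljkkfhkdldjahafalikjdigg' has length L = 35.
Number of overlapping n-grams = L - n + 1
Substituting: 35 - 4 + 1 = 32

32


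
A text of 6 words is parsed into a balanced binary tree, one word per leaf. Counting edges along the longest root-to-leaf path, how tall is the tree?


In a balanced binary tree with n leaves the deepest leaf is ceil(log2(n)) edges below the root.
log2(6) = 2.5850
ceil(2.5850) = 3
height (edges) = 3

3


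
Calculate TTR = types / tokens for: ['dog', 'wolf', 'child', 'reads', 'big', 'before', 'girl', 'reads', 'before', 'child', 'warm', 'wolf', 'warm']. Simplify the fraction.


Tokens: 13
Unique types: ('before', 'big', 'child', 'dog', 'girl', 'reads', 'warm', 'wolf') = 8
TTR = 8/13
Already in lowest terms.

8/13


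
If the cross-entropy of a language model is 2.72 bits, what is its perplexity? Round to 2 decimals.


Perplexity formula: PP = 2^H
H = 2.72
PP = 2^2.72
Decompose: 2^2.72 = 2^2 * 2^0.72
2^2 = 4, 2^0.72 ~ 1.6471820
PP ~ 4 * 1.6471820 = 6.5887280
Rounded to 2 decimals: 6.59

6.59


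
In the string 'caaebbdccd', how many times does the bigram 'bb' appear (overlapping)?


Scanning 'caaebbdccd' for bigram 'bb':
  Position 0: 'ca' -> no
  Position 1: 'aa' -> no
  Position 2: 'ae' -> no
  Position 3: 'eb' -> no
  Position 4: 'bb' -> MATCH
  Position 5: 'bd' -> no
  Position 6: 'dc' -> no
  Position 7: 'cc' -> no
  Position 8: 'cd' -> no
Total matches: 1

1


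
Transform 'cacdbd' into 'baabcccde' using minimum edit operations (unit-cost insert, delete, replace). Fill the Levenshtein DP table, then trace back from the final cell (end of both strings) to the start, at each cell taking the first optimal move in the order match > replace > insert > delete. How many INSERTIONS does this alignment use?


Edit distance = 6. Backtracking from cell (6, 9) with preference match > replace > insert > delete,
then listing the resulting alignment 'cacdbd' -> 'baabcccde' left to right:
  Step 1: insert 'b' [insertion #1]
  Step 2: replace c->a
  Step 3: keep 'a'
  Step 4: insert 'b' [insertion #2]
  Step 5: keep 'c'
  Step 6: replace d->c
  Step 7: replace b->c
  Step 8: keep 'd'
  Step 9: insert 'e' [insertion #3]
Total insertions: 3

3


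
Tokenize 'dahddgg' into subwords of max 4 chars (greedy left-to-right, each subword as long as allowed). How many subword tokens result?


'dahddgg' has 7 characters.
Chunking with max size 4:
  Chunk 1: 'dahd' (positions 0-3)
  Chunk 2: 'dgg' (positions 4-6)
Total chunks: ceil(7 / 4) = 2

2


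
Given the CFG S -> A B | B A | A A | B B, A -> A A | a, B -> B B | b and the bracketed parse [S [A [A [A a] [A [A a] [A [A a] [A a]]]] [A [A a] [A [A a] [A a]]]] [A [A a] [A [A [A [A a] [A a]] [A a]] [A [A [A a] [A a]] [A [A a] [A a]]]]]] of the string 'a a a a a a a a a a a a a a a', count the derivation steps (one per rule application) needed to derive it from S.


Every bracketed nonterminal node [X ...] in the tree is produced by exactly one rule application.
Reading the tree off as a leftmost derivation:
  Step 1: S  =>  A A   (applied S -> A A)
  Step 2: A A  =>  A A A   (applied A -> A A)
  Step 3: A A A  =>  A A A A   (applied A -> A A)
  Step 4: A A A A  =>  a A A A   (applied A -> a)
  Step 5: a A A A  =>  a A A A A   (applied A -> A A)
  Step 6: a A A A A  =>  a a A A A   (applied A -> a)
  Step 7: a a A A A  =>  a a A A A A   (applied A -> A A)
  Step 8: a a A A A A  =>  a a a A A A   (applied A -> a)
  Step 9: a a a A A A  =>  a a a a A A   (applied A -> a)
  Step 10: a a a a A A  =>  a a a a A A A   (applied A -> A A)
  Step 11: a a a a A A A  =>  a a a a a A A   (applied A -> a)
  Step 12: a a a a a A A  =>  a a a a a A A A   (applied A -> A A)
  Step 13: a a a a a A A A  =>  a a a a a a A A   (applied A -> a)
  Step 14: a a a a a a A A  =>  a a a a a a a A   (applied A -> a)
  Step 15: a a a a a a a A  =>  a a a a a a a A A   (applied A -> A A)
  Step 16: a a a a a a a A A  =>  a a a a a a a a A   (applied A -> a)
  Step 17: a a a a a a a a A  =>  a a a a a a a a A A   (applied A -> A A)
  Step 18: a a a a a a a a A A  =>  a a a a a a a a A A A   (applied A -> A A)
  Step 19: a a a a a a a a A A A  =>  a a a a a a a a A A A A   (applied A -> A A)
  Step 20: a a a a a a a a A A A A  =>  a a a a a a a a a A A A   (applied A -> a)
  Step 21: a a a a a a a a a A A A  =>  a a a a a a a a a a A A   (applied A -> a)
  Step 22: a a a a a a a a a a A A  =>  a a a a a a a a a a a A   (applied A -> a)
  Step 23: a a a a a a a a a a a A  =>  a a a a a a a a a a a A A   (applied A -> A A)
  Step 24: a a a a a a a a a a a A A  =>  a a a a a a a a a a a A A A   (applied A -> A A)
  Step 25: a a a a a a a a a a a A A A  =>  a a a a a a a a a a a a A A   (applied A -> a)
  Step 26: a a a a a a a a a a a a A A  =>  a a a a a a a a a a a a a A   (applied A -> a)
  Step 27: a a a a a a a a a a a a a A  =>  a a a a a a a a a a a a a A A   (applied A -> A A)
  Step 28: a a a a a a a a a a a a a A A  =>  a a a a a a a a a a a a a a A   (applied A -> a)
  Step 29: a a a a a a a a a a a a a a A  =>  a a a a a a a a a a a a a a a   (applied A -> a)
Final yield: a a a a a a a a a a a a a a a
Total rewrite steps: 29

29


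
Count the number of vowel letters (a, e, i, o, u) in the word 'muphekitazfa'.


Scanning each character of 'muphekitazfa':
  Position 1: 'm' -> consonant (running count: 0)
  Position 2: 'u' -> vowel (running count: 1)
  Position 3: 'p' -> consonant (running count: 1)
  Position 4: 'h' -> consonant (running count: 1)
  Position 5: 'e' -> vowel (running count: 2)
  Position 6: 'k' -> consonant (running count: 2)
  Position 7: 'i' -> vowel (running count: 3)
  Position 8: 't' -> consonant (running count: 3)
  Position 9: 'a' -> vowel (running count: 4)
  Position 10: 'z' -> consonant (running count: 4)
  Position 11: 'f' -> consonant (running count: 4)
  Position 12: 'a' -> vowel (running count: 5)
Total vowels: 5

5


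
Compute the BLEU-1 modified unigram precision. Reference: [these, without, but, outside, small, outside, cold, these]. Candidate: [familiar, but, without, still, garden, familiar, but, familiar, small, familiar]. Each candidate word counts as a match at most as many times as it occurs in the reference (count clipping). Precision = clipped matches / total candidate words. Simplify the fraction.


Reference word counts: {'but': 1, 'cold': 1, 'outside': 2, 'small': 1, 'these': 2, 'without': 1}
Checking each candidate word (with clipping):
  'familiar' -> not in reference -> no match (matches: 0)
  'but' -> in reference (ref count 1, used 1/1) -> match (matches: 1)
  'without' -> in reference (ref count 1, used 1/1) -> match (matches: 2)
  'still' -> not in reference -> no match (matches: 2)
  'garden' -> not in reference -> no match (matches: 2)
  'familiar' -> not in reference -> no match (matches: 2)
  'but' -> ref count 1 already used up (1/1) -> clipped, no match (matches: 2)
  'familiar' -> not in reference -> no match (matches: 2)
  'small' -> in reference (ref count 1, used 1/1) -> match (matches: 3)
  'familiar' -> not in reference -> no match (matches: 3)
Clipped matches: 3, Candidate length: 10
Precision = 3/10

3/10


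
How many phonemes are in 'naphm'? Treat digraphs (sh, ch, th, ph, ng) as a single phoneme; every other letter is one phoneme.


Parsing 'naphm' greedily, digraphs first:
  'n' -> consonant phoneme (phonemes so far: 1)
  'a' -> vowel phoneme (phonemes so far: 2)
  'ph' -> digraph (1 consonant phoneme) (phonemes so far: 3)
  'm' -> consonant phoneme (phonemes so far: 4)
Total phonemes: 4

4


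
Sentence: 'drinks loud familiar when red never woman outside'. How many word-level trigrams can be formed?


Word trigrams from [8] words:
  Trigram 1: (drinks loud familiar)
  Trigram 2: (loud familiar when)
  Trigram 3: (familiar when red)
  Trigram 4: (when red never)
  Trigram 5: (red never woman)
  Trigram 6: (never woman outside)
Total word trigrams: 8 - 2 = 6

6


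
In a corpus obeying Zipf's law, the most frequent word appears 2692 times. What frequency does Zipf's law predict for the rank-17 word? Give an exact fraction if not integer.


Zipf's law: freq(rank) = f1 / rank
f1 = 2692, rank = 17
freq = 2692 / 17
GCD(2692, 17) = 1
Simplified: 2692/17

2692/17


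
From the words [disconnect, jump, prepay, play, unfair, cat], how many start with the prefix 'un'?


Checking each word for prefix 'un':
  'disconnect' -> no (count: 0)
  'jump' -> no (count: 0)
  'prepay' -> no (count: 0)
  'play' -> no (count: 0)
  'unfair' -> YES, starts with 'un' (count: 1)
  'cat' -> no (count: 1)
Total with prefix 'un': 1

1


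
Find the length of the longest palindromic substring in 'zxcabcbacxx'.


Scanning 'zxcabcbacxx' for palindromic substrings.
Substring at positions 1-9: 'xcabcbacx'.
Check: reverse('xcabcbacx') = 'xcabcbacx' -> palindrome confirmed.
Neighbouring characters ('z' / 'x') break symmetry, so it cannot extend further.
No longer palindromic substring exists; longest length = 9

9


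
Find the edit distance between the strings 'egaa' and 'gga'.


Building DP table for s1='egaa' (len 4) and s2='gga' (len 3):
       g  g  a
    0  1  2  3
  e 1  1  2  3
  g 2  1  1  2
  a 3  2  2  1
  a 4  3  3  2
Edit distance = dp[4][3] = 2

2


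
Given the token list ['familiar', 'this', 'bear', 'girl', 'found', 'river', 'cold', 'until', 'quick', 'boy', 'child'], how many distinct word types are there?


Listing all tokens and tracking unique types:
  Token 1: 'familiar' -> NEW (unique so far: 1)
  Token 2: 'this' -> NEW (unique so far: 2)
  Token 3: 'bear' -> NEW (unique so far: 3)
  Token 4: 'girl' -> NEW (unique so far: 4)
  Token 5: 'found' -> NEW (unique so far: 5)
  Token 6: 'river' -> NEW (unique so far: 6)
  Token 7: 'cold' -> NEW (unique so far: 7)
  Token 8: 'until' -> NEW (unique so far: 8)
  Token 9: 'quick' -> NEW (unique so far: 9)
  Token 10: 'boy' -> NEW (unique so far: 10)
  Token 11: 'child' -> NEW (unique so far: 11)
Unique types: ('bear', 'boy', 'child', 'cold', 'familiar', 'found', 'girl', 'quick', 'river', 'this', 'until')
Vocabulary size: 11

11


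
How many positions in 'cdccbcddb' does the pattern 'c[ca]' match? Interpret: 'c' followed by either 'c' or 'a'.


Pattern: c[ca] means 'c' followed by either 'c' or 'a'.
Scanning 'cdccbcddb' position-by-position:
  Pos 0: window 'cd' -> no
  Pos 1: window 'dc' -> no
  Pos 2: window 'cc' -> MATCH
  Pos 3: window 'cb' -> no
  Pos 4: window 'bc' -> no
  Pos 5: window 'cd' -> no
  Pos 6: window 'dd' -> no
  Pos 7: window 'db' -> no
  Pos 8: window 'b' -> no
Total matches: 1

1


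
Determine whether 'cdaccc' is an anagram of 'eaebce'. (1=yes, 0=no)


Sort characters of 'cdaccc': 'accccd'
Sort characters of 'eaebce': 'abceee'
Sorted forms differ -> they are NOT anagrams
Result: 0

0


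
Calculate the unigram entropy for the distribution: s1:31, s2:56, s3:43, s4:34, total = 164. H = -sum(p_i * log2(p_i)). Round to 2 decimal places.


Computing entropy H = -sum(p_i * log2(p_i)):
  s1: p = 31/164 = 0.1890, -p*log2(p) = 0.4543
  s2: p = 56/164 = 0.3415, -p*log2(p) = 0.5293
  s3: p = 43/164 = 0.2622, -p*log2(p) = 0.5064
  s4: p = 34/164 = 0.2073, -p*log2(p) = 0.4706
H = sum of terms = 1.9606
Rounded to 2 decimals: 1.96

1.96


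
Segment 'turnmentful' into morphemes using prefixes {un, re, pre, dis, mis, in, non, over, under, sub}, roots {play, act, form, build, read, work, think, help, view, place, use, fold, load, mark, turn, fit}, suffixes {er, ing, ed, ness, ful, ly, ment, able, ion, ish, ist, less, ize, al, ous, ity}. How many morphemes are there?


Segmenting 'turnmentful' against the inventory:
  'turn' -> root (morpheme 1)
  'ment' -> suffix (morpheme 2)
  'ful' -> suffix (morpheme 3)
Total morphemes: 3

3


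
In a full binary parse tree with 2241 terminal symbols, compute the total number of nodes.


Leaf nodes (terminals): 2241
Internal nodes = n - 1 = 2241 - 1 = 2240
Total = leaves + internal = 2241 + 2240 = 4481

4481


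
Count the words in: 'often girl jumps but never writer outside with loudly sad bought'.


Counting words by splitting on spaces:
  Word 1: 'often'
  Word 2: 'girl'
  Word 3: 'jumps'
  Word 4: 'but'
  Word 5: 'never'
  Word 6: 'writer'
  Word 7: 'outside'
  Word 8: 'with'
  Word 9: 'loudly'
  Word 10: 'sad'
  Word 11: 'bought'
Total words: 11

11


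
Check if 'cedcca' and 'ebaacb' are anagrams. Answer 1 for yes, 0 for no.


Sort characters of 'cedcca': 'acccde'
Sort characters of 'ebaacb': 'aabbce'
Sorted forms differ -> they are NOT anagrams
Result: 0

0


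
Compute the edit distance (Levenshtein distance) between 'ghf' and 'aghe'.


Building DP table for s1='ghf' (len 3) and s2='aghe' (len 4):
       a  g  h  e
    0  1  2  3  4
  g 1  1  1  2  3
  h 2  2  2  1  2
  f 3  3  3  2  2
Edit distance = dp[3][4] = 2

2


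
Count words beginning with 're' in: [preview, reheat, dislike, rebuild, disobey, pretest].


Checking each word for prefix 're':
  'preview' -> no (count: 0)
  'reheat' -> YES, starts with 're' (count: 1)
  'dislike' -> no (count: 1)
  'rebuild' -> YES, starts with 're' (count: 2)
  'disobey' -> no (count: 2)
  'pretest' -> no (count: 2)
Total with prefix 're': 2

2


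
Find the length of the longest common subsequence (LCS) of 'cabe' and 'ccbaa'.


DP table for LCS of 'cabe' and 'ccbaa':
       c  c  b  a  a
    0  0  0  0  0  0
  c 0  1  1  1  1  1
  a 0  1  1  1  2  2
  b 0  1  1  2  2  2
  e 0  1  1  2  2  2
LCS: 'ca'
LCS length = 2

2


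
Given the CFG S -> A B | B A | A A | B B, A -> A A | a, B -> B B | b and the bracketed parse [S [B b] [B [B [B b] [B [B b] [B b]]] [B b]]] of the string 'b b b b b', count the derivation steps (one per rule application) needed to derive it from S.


Every bracketed nonterminal node [X ...] in the tree is produced by exactly one rule application.
Reading the tree off as a leftmost derivation:
  Step 1: S  =>  B B   (applied S -> B B)
  Step 2: B B  =>  b B   (applied B -> b)
  Step 3: b B  =>  b B B   (applied B -> B B)
  Step 4: b B B  =>  b B B B   (applied B -> B B)
  Step 5: b B B B  =>  b b B B   (applied B -> b)
  Step 6: b b B B  =>  b b B B B   (applied B -> B B)
  Step 7: b b B B B  =>  b b b B B   (applied B -> b)
  Step 8: b b b B B  =>  b b b b B   (applied B -> b)
  Step 9: b b b b B  =>  b b b b b   (applied B -> b)
Final yield: b b b b b
Total rewrite steps: 9

9


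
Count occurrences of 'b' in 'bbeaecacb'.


Scanning 'bbeaecacb' for 'b':
  Position 0: 'b' -> MATCH (count: 1)
  Position 1: 'b' -> MATCH (count: 2)
  Position 8: 'b' -> MATCH (count: 3)
Total occurrences of 'b': 3

3


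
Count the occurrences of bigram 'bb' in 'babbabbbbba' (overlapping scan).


Scanning 'babbabbbbba' for bigram 'bb':
  Position 0: 'ba' -> no
  Position 1: 'ab' -> no
  Position 2: 'bb' -> MATCH
  Position 3: 'ba' -> no
  Position 4: 'ab' -> no
  Position 5: 'bb' -> MATCH
  Position 6: 'bb' -> MATCH
  Position 7: 'bb' -> MATCH
  Position 8: 'bb' -> MATCH
  Position 9: 'ba' -> no
Total matches: 5

5


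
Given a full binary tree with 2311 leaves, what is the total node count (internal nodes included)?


Leaf nodes (terminals): 2311
Internal nodes = n - 1 = 2311 - 1 = 2310
Total = leaves + internal = 2311 + 2310 = 4621

4621


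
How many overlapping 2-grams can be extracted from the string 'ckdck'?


String 'ckdck' has length L = 5.
Number of overlapping n-grams = L - n + 1
Substituting: 5 - 2 + 1 = 4

4


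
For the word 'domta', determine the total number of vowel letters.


Scanning each character of 'domta':
  Position 1: 'd' -> consonant (running count: 0)
  Position 2: 'o' -> vowel (running count: 1)
  Position 3: 'm' -> consonant (running count: 1)
  Position 4: 't' -> consonant (running count: 1)
  Position 5: 'a' -> vowel (running count: 2)
Total vowels: 2

2


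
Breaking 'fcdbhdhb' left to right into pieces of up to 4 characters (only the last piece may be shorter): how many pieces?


'fcdbhdhb' has 8 characters.
Chunking with max size 4:
  Chunk 1: 'fcdb' (positions 0-3)
  Chunk 2: 'hdhb' (positions 4-7)
Total chunks: ceil(8 / 4) = 2

2


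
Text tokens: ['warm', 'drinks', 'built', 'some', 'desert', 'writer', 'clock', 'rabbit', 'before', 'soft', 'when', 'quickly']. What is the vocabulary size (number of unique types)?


Listing all tokens and tracking unique types:
  Token 1: 'warm' -> NEW (unique so far: 1)
  Token 2: 'drinks' -> NEW (unique so far: 2)
  Token 3: 'built' -> NEW (unique so far: 3)
  Token 4: 'some' -> NEW (unique so far: 4)
  Token 5: 'desert' -> NEW (unique so far: 5)
  Token 6: 'writer' -> NEW (unique so far: 6)
  Token 7: 'clock' -> NEW (unique so far: 7)
  Token 8: 'rabbit' -> NEW (unique so far: 8)
  Token 9: 'before' -> NEW (unique so far: 9)
  Token 10: 'soft' -> NEW (unique so far: 10)
  Token 11: 'when' -> NEW (unique so far: 11)
  Token 12: 'quickly' -> NEW (unique so far: 12)
Unique types: ('before', 'built', 'clock', 'desert', 'drinks', 'quickly', 'rabbit', 'soft', 'some', 'warm', 'when', 'writer')
Vocabulary size: 12

12


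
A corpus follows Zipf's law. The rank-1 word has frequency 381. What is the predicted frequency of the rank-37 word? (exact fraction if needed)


Zipf's law: freq(rank) = f1 / rank
f1 = 381, rank = 37
freq = 381 / 37
GCD(381, 37) = 1
Simplified: 381/37

381/37


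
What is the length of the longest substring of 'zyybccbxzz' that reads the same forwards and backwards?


Scanning 'zyybccbxzz' for palindromic substrings.
Substring at positions 3-6: 'bccb'.
Check: reverse('bccb') = 'bccb' -> palindrome confirmed.
Neighbouring characters ('y' / 'x') break symmetry, so it cannot extend further.
No longer palindromic substring exists; longest length = 4

4


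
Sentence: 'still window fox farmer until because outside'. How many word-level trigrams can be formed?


Word trigrams from [7] words:
  Trigram 1: (still window fox)
  Trigram 2: (window fox farmer)
  Trigram 3: (fox farmer until)
  Trigram 4: (farmer until because)
  Trigram 5: (until because outside)
Total word trigrams: 7 - 2 = 5

5


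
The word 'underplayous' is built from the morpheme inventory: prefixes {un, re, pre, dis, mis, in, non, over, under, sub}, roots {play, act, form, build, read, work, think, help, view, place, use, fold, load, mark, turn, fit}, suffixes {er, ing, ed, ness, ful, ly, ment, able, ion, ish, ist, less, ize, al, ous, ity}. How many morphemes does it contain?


Segmenting 'underplayous' against the inventory:
  'under' -> prefix (morpheme 1)
  'play' -> root (morpheme 2)
  'ous' -> suffix (morpheme 3)
Total morphemes: 3

3


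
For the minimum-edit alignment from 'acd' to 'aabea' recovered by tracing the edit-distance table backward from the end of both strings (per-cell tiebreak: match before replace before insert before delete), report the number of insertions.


Edit distance = 4. Backtracking from cell (3, 5) with preference match > replace > insert > delete,
then listing the resulting alignment 'acd' -> 'aabea' left to right:
  Step 1: insert 'a' [insertion #1]
  Step 2: keep 'a'
  Step 3: insert 'b' [insertion #2]
  Step 4: replace c->e
  Step 5: replace d->a
Total insertions: 2

2


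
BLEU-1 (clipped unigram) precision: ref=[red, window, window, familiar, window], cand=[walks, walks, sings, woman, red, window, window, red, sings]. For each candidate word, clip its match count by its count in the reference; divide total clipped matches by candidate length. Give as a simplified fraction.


Reference word counts: {'familiar': 1, 'red': 1, 'window': 3}
Checking each candidate word (with clipping):
  'walks' -> not in reference -> no match (matches: 0)
  'walks' -> not in reference -> no match (matches: 0)
  'sings' -> not in reference -> no match (matches: 0)
  'woman' -> not in reference -> no match (matches: 0)
  'red' -> in reference (ref count 1, used 1/1) -> match (matches: 1)
  'window' -> in reference (ref count 3, used 1/3) -> match (matches: 2)
  'window' -> in reference (ref count 3, used 2/3) -> match (matches: 3)
  'red' -> ref count 1 already used up (1/1) -> clipped, no match (matches: 3)
  'sings' -> not in reference -> no match (matches: 3)
Clipped matches: 3, Candidate length: 9
Precision = 3/9 = 1/3

1/3


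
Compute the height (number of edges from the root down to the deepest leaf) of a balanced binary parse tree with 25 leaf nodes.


In a balanced binary tree with n leaves the deepest leaf is ceil(log2(n)) edges below the root.
log2(25) = 4.6439
ceil(4.6439) = 5
height (edges) = 5

5


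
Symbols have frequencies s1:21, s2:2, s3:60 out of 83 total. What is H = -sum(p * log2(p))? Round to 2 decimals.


Computing entropy H = -sum(p_i * log2(p_i)):
  s1: p = 21/83 = 0.2530, -p*log2(p) = 0.5017
  s2: p = 2/83 = 0.0241, -p*log2(p) = 0.1295
  s3: p = 60/83 = 0.7229, -p*log2(p) = 0.3384
H = sum of terms = 0.9696
Rounded to 2 decimals: 0.97

0.97


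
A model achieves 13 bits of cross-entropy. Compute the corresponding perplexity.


Perplexity formula: PP = 2^H
H = 13
PP = 2^13
PP = 2^13 = 8192

8192


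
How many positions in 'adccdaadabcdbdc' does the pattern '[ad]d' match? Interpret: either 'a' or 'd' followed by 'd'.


Pattern: [ad]d means either 'a' or 'd' followed by 'd'.
Scanning 'adccdaadabcdbdc' position-by-position:
  Pos 0: window 'ad' -> MATCH
  Pos 1: window 'dc' -> no
  Pos 2: window 'cc' -> no
  Pos 3: window 'cd' -> no
  Pos 4: window 'da' -> no
  Pos 5: window 'aa' -> no
  Pos 6: window 'ad' -> MATCH
  Pos 7: window 'da' -> no
  Pos 8: window 'ab' -> no
  Pos 9: window 'bc' -> no
  Pos 10: window 'cd' -> no
  Pos 11: window 'db' -> no
  Pos 12: window 'bd' -> no
  Pos 13: window 'dc' -> no
  Pos 14: window 'c' -> no
Total matches: 2

2


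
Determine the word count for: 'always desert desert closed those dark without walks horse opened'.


Counting words by splitting on spaces:
  Word 1: 'always'
  Word 2: 'desert'
  Word 3: 'desert'
  Word 4: 'closed'
  Word 5: 'those'
  Word 6: 'dark'
  Word 7: 'without'
  Word 8: 'walks'
  Word 9: 'horse'
  Word 10: 'opened'
Total words: 10

10


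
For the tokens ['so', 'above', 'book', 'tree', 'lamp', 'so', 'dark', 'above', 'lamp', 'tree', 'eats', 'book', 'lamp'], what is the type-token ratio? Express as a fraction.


Tokens: 13
Unique types: ('above', 'book', 'dark', 'eats', 'lamp', 'so', 'tree') = 7
TTR = 7/13
Already in lowest terms.

7/13


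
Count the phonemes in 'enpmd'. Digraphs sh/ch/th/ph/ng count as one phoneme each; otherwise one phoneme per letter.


Parsing 'enpmd' greedily, digraphs first:
  'e' -> vowel phoneme (phonemes so far: 1)
  'n' -> consonant phoneme (phonemes so far: 2)
  'p' -> consonant phoneme (phonemes so far: 3)
  'm' -> consonant phoneme (phonemes so far: 4)
  'd' -> consonant phoneme (phonemes so far: 5)
Total phonemes: 5

5


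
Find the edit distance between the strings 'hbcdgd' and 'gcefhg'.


Building DP table for s1='hbcdgd' (len 6) and s2='gcefhg' (len 6):
       g  c  e  f  h  g
    0  1  2  3  4  5  6
  h 1  1  2  3  4  4  5
  b 2  2  2  3  4  5  5
  c 3  3  2  3  4  5  6
  d 4  4  3  3  4  5  6
  g 5  4  4  4  4  5  5
  d 6  5  5  5  5  5  6
Edit distance = dp[6][6] = 6

6


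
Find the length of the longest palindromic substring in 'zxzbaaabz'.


Scanning 'zxzbaaabz' for palindromic substrings.
Substring at positions 2-8: 'zbaaabz'.
Check: reverse('zbaaabz') = 'zbaaabz' -> palindrome confirmed.
Neighbouring characters ('x' / '-') break symmetry, so it cannot extend further.
No longer palindromic substring exists; longest length = 7

7


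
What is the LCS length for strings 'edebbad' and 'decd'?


DP table for LCS of 'edebbad' and 'decd':
       d  e  c  d
    0  0  0  0  0
  e 0  0  1  1  1
  d 0  1  1  1  2
  e 0  1  2  2  2
  b 0  1  2  2  2
  b 0  1  2  2  2
  a 0  1  2  2  2
  d 0  1  2  2  3
LCS: 'ded'
LCS length = 3

3


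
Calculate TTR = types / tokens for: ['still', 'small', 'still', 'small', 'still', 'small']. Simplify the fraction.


Tokens: 6
Unique types: ('small', 'still') = 2
TTR = 2/6
Simplify: divide both by 2 -> 1/3
TTR = 1/3

1/3


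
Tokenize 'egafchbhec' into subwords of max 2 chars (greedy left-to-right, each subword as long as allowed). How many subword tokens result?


'egafchbhec' has 10 characters.
Chunking with max size 2:
  Chunk 1: 'eg' (positions 0-1)
  Chunk 2: 'af' (positions 2-3)
  Chunk 3: 'ch' (positions 4-5)
  Chunk 4: 'bh' (positions 6-7)
  Chunk 5: 'ec' (positions 8-9)
Total chunks: ceil(10 / 2) = 5

5


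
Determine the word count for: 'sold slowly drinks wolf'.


Counting words by splitting on spaces:
  Word 1: 'sold'
  Word 2: 'slowly'
  Word 3: 'drinks'
  Word 4: 'wolf'
Total words: 4

4


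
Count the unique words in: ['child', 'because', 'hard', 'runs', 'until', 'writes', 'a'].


Listing all tokens and tracking unique types:
  Token 1: 'child' -> NEW (unique so far: 1)
  Token 2: 'because' -> NEW (unique so far: 2)
  Token 3: 'hard' -> NEW (unique so far: 3)
  Token 4: 'runs' -> NEW (unique so far: 4)
  Token 5: 'until' -> NEW (unique so far: 5)
  Token 6: 'writes' -> NEW (unique so far: 6)
  Token 7: 'a' -> NEW (unique so far: 7)
Unique types: ('a', 'because', 'child', 'hard', 'runs', 'until', 'writes')
Vocabulary size: 7

7


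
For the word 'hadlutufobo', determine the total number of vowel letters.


Scanning each character of 'hadlutufobo':
  Position 1: 'h' -> consonant (running count: 0)
  Position 2: 'a' -> vowel (running count: 1)
  Position 3: 'd' -> consonant (running count: 1)
  Position 4: 'l' -> consonant (running count: 1)
  Position 5: 'u' -> vowel (running count: 2)
  Position 6: 't' -> consonant (running count: 2)
  Position 7: 'u' -> vowel (running count: 3)
  Position 8: 'f' -> consonant (running count: 3)
  Position 9: 'o' -> vowel (running count: 4)
  Position 10: 'b' -> consonant (running count: 4)
  Position 11: 'o' -> vowel (running count: 5)
Total vowels: 5

5


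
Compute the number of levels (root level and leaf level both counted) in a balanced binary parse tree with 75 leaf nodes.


In a balanced binary tree with n leaves the deepest leaf is ceil(log2(n)) edges below the root,
so counting node levels inclusive of root and leaves gives ceil(log2(n)) + 1 levels.
log2(75) = 6.2288
ceil(6.2288) = 7
levels = 7 + 1 = 8

8


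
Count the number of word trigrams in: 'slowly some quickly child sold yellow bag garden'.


Word trigrams from [8] words:
  Trigram 1: (slowly some quickly)
  Trigram 2: (some quickly child)
  Trigram 3: (quickly child sold)
  Trigram 4: (child sold yellow)
  Trigram 5: (sold yellow bag)
  Trigram 6: (yellow bag garden)
Total word trigrams: 8 - 2 = 6

6
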